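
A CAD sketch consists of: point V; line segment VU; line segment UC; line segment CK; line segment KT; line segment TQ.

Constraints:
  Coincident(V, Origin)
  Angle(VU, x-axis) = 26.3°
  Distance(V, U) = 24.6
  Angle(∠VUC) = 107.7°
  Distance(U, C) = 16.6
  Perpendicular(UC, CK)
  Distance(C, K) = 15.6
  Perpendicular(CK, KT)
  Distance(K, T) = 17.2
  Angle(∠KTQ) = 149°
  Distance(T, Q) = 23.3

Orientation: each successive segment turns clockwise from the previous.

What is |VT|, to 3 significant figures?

10.4

UC ⟂ CK, so CK runs at -136°; with |CK| = 15.6, K = (22.4, -11.9). The perpendicularity gives KT at right angles to CK, so KT runs at 134°; with |KT| = 17.2, T = (10.4, 0.494). Then |VT| = |T − V| = 10.4.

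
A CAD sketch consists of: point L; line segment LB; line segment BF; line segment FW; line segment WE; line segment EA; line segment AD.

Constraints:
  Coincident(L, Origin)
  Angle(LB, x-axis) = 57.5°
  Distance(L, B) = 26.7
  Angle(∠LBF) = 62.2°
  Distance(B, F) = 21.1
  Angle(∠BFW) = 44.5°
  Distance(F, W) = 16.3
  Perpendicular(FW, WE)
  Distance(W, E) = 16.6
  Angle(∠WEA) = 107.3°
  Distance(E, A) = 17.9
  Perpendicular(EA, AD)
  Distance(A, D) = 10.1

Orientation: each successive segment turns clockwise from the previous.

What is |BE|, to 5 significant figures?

2.2006

L is at the origin; LB runs at 57.5° with length 26.7, so B = (14.346, 22.519). ∠LBF = 62.2° gives BF at -60.300° from the x-axis; with |BF| = 21.1, F = (24.800, 4.1904). ∠BFW = 44.5° gives FW at 164.20° from the x-axis; with |FW| = 16.3, W = (9.1159, 8.6286). FW is perpendicular to WE, so WE runs at 74.200°; with |WE| = 16.6, E = (13.636, 24.601). Then |BE| = |E − B| = 2.2006.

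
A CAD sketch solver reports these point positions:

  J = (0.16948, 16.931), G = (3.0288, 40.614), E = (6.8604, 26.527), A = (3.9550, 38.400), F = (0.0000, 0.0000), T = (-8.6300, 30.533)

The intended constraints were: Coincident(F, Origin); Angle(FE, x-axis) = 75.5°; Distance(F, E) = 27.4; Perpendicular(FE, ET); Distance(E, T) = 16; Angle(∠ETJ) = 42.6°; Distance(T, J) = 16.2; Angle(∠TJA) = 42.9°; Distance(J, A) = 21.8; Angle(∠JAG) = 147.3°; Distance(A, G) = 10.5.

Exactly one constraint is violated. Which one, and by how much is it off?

Distance(A, G) = 10.5 — off by 8.10.

F = (0.00, 0.00) ✓; FE at 75.50° ✓; |FE| = 27.40 ✓; ∠(FE, ET) = 90.00° ✓; |ET| = 16.00 ✓; ∠ETJ = 42.60° ✓; |TJ| = 16.20 ✓; ∠TJA = 42.90° ✓; |JA| = 21.80 ✓; ∠JAG = 147.3° ✓; |AG| = 2.400 ✗.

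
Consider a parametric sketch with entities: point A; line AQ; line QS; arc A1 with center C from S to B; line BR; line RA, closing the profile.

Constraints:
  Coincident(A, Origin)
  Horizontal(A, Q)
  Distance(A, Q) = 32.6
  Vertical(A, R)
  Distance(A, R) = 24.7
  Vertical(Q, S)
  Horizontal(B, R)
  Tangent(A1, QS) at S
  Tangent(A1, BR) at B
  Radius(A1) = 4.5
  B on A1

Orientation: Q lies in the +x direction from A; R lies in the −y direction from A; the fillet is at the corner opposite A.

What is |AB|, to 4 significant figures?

37.41

A is at the origin; AQ is horizontal with |AQ| = 32.6 and Q on the +x side, so Q = (32.60, 0.000). AR is vertical with |AR| = 24.7 and R on the −y side, so R = (0.000, -24.70). The virtual corner opposite A is at (32.60, -24.70). Tangency of A1 to QS means the radius CS is perpendicular to QS and tangency of A1 to BR means the radius CB is perpendicular to BR, with radius 4.5, so the center C sits 4.5 in from both sides at C = (28.10, -20.20). That places the tangent points at S = (32.60, -20.20) on QS and B = (28.10, -24.70) on BR. Then |AB| = |B − A| = 37.41.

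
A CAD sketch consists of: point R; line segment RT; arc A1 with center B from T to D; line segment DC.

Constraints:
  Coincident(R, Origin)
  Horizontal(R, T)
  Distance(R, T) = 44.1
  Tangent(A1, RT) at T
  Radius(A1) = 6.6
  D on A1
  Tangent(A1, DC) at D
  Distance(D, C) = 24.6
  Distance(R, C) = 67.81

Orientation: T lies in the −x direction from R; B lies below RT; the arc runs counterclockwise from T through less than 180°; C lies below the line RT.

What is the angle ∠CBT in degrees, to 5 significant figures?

128.82°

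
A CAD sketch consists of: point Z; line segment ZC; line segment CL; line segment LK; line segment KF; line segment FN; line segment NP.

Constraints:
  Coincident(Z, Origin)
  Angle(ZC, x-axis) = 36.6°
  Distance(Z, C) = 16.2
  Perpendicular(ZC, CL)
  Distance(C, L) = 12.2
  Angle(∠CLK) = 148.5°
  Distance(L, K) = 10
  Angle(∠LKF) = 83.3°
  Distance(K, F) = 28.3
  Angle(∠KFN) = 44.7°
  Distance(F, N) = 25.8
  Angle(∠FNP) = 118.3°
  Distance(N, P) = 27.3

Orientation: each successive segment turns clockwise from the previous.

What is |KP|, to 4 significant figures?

19.08

∠KFN = 44.7° gives FN at 43.10° from the x-axis; with |FN| = 25.8, N = (11.72, 8.323). ∠FNP = 118.3° gives NP at -18.60° from the x-axis; with |NP| = 27.3, P = (37.59, -0.3849). Then |KP| = |P − K| = 19.08.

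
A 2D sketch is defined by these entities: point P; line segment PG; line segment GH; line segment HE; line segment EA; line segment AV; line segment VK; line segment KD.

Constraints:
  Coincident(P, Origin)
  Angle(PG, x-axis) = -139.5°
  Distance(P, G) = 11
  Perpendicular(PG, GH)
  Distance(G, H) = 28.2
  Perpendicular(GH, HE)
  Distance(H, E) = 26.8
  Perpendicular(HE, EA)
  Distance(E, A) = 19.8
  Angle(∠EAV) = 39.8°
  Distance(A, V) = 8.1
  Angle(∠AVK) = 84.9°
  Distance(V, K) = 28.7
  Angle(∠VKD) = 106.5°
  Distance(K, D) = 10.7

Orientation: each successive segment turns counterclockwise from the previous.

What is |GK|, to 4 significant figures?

54.80

∠EAV = 39.8° gives AV at -89.30° from the x-axis; with |AV| = 8.1, V = (17.57, -4.226). ∠AVK = 84.9° gives VK at 5.800° from the x-axis; with |VK| = 28.7, K = (46.12, -1.325). Then |GK| = |K − G| = 54.80.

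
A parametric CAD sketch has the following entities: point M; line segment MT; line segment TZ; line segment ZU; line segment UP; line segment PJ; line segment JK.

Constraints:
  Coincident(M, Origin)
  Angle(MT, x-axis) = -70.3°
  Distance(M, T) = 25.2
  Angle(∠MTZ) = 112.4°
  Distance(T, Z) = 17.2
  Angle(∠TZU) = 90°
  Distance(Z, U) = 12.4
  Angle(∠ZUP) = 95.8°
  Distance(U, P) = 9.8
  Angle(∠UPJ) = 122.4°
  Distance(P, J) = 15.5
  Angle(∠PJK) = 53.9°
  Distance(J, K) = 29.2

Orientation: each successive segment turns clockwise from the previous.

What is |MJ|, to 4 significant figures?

23.32

M is at the origin; MT runs at -70.3° with length 25.2, so T = (8.495, -23.73). ∠MTZ = 112.4° gives TZ at -137.9° from the x-axis; with |TZ| = 17.2, Z = (-4.267, -35.26). ∠TZU = 90.0° gives ZU at 132.1° from the x-axis; with |ZU| = 12.4, U = (-12.58, -26.06). ∠ZUP = 95.8° gives UP at 47.90° from the x-axis; with |UP| = 9.8, P = (-6.010, -18.78). ∠UPJ = 122.4° gives PJ at -9.700° from the x-axis; with |PJ| = 15.5, J = (9.268, -21.40). Then |MJ| = |J − M| = 23.32.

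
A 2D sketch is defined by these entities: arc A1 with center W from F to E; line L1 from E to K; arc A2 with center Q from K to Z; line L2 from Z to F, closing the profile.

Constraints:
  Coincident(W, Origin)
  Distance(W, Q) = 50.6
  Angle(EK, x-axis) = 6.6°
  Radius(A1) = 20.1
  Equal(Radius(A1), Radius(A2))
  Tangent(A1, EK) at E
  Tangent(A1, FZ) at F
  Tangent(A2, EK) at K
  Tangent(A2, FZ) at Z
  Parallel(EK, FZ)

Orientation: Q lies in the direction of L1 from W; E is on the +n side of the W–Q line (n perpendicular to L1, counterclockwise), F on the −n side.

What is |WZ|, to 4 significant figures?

54.45

The slot axis is L1's direction at 6.6°, so u = (cos 6.6°, sin 6.6°) = (0.9934, 0.1149) and n = (−sin 6.6°, cos 6.6°) = (-0.1149, 0.9934). W is at the origin and Q lies 50.6 along u from W, so Q = 50.6·u = (50.26, 5.816). Tangency of A1 to both parallel lines with radius 20.1 puts E and F at W ± 20.1·n: E = (-2.310, 19.97), F = (2.310, -19.97). Equal radii place K and Z the same way about Q: K = Q + 20.1·n = (47.95, 25.78), Z = Q − 20.1·n = (52.57, -14.15). Then |WZ| = |Z − W| = 54.45.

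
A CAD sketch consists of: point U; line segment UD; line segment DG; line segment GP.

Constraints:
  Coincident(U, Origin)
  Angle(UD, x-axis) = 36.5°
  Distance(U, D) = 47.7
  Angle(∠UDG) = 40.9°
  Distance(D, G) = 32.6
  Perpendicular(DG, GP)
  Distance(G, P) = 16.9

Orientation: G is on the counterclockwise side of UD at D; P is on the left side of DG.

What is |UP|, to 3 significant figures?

14.7

∠UDG = 40.9°, so DG runs at 36.5° + (180° − 40.9°) = 176° from the x-axis; with |DG| = 32.6, G = D + 32.6·(cos 176°, sin 176°) = (5.84, 30.9). The perpendicularity gives GP at right angles to DG; with |GP| = 16.9 on the left of DG, P = G + 16.9·(-0.0767, -0.997) = (4.54, 14.0). Then |UP| = |P − U| = 14.7.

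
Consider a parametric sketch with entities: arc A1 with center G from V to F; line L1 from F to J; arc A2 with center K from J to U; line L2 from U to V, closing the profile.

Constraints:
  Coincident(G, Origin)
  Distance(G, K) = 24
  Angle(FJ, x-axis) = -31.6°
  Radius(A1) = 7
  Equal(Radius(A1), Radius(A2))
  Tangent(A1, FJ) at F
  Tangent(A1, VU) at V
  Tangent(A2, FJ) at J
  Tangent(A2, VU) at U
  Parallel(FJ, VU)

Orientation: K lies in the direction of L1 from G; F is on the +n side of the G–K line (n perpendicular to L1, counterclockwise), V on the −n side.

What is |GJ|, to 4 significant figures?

25.00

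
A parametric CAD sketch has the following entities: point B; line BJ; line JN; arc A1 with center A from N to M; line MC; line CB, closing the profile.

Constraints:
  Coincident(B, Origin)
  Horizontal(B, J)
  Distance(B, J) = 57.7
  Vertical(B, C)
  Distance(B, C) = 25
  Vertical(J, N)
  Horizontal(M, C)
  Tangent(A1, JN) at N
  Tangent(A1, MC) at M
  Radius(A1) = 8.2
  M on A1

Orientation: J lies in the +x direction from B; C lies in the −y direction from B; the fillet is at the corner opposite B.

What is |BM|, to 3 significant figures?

55.5

The virtual corner opposite B is at (57.7, -25.0). Tangency of A1 to JN means the radius AN is perpendicular to JN and the tangent condition forces AM to be normal to MC, with radius 8.2, so the center A sits 8.2 in from both sides at A = (49.5, -16.8). That places the tangent points at N = (57.7, -16.8) on JN and M = (49.5, -25.0) on MC. Then |BM| = |M − B| = 55.5.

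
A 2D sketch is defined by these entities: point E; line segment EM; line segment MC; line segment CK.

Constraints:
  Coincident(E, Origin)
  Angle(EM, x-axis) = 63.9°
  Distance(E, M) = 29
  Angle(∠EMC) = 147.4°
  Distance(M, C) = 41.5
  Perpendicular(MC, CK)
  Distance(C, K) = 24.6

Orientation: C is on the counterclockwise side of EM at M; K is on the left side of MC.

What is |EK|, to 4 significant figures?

66.54

E is at the origin; EM runs at 63.9° with length 29.0, so M = 29.0·(cos 63.9°, sin 63.9°) = (12.76, 26.04). ∠EMC = 147.4°, so MC runs at 63.9° + (180° − 147.4°) = 96.50° from the x-axis; with |MC| = 41.5, C = M + 41.5·(cos 96.50°, sin 96.50°) = (8.060, 67.28). The perpendicularity gives CK at right angles to MC; with |CK| = 24.6 on the left of MC, K = C + 24.6·(-0.9936, -0.1132) = (-16.38, 64.49). Then |EK| = |K − E| = 66.54.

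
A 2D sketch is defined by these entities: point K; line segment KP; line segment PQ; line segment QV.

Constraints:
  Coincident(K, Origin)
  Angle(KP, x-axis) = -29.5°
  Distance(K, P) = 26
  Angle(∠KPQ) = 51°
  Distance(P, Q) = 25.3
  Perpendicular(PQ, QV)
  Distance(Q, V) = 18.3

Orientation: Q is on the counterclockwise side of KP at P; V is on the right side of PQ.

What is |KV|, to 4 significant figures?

39.53

∠KPQ = 51.0°, so PQ runs at -29.5° + (180° − 51.0°) = 99.50° from the x-axis; with |PQ| = 25.3, Q = P + 25.3·(cos 99.50°, sin 99.50°) = (18.45, 12.15). The perpendicularity gives QV at right angles to PQ; with |QV| = 18.3 on the right of PQ, V = Q + 18.3·(0.9863, 0.1650) = (36.50, 15.17). Then |KV| = |V − K| = 39.53.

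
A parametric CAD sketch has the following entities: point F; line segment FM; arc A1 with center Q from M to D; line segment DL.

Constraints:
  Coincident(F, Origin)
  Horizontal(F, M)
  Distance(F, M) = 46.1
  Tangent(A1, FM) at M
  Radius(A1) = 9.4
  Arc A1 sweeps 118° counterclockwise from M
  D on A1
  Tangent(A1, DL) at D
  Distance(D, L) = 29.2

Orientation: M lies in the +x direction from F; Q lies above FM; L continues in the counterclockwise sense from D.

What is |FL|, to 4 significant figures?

56.78

F is at the origin; F and M share the same y with |FM| = 46.1 and M on the +x side, so M = (46.10, 0.000). Tangency of A1 to FM means the radius QM is perpendicular to FM, so Q = M + (0, 9.4) = (46.10, 9.400). On A1, M sits at bearing -90° from Q; a 118° counterclockwise sweep puts D at bearing 28°, so D = Q + 9.4·(cos 28°, sin 28°) = (54.40, 13.81). Tangency of A1 to DL means the radius QD is perpendicular to DL, so DL runs along (−sin 28°, cos 28°); with |DL| = 29.2, L = (40.69, 39.60). Then |FL| = |L − F| = 56.78.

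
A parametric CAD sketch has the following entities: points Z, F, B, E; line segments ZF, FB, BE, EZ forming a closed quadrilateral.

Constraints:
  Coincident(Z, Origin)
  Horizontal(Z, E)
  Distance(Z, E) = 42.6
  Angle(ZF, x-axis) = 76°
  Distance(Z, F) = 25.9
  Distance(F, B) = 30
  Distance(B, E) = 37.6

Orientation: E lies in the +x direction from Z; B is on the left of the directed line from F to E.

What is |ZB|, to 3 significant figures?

49.9

Checks: |FB| = 30.00 ✓; |BE| = 37.60 ✓.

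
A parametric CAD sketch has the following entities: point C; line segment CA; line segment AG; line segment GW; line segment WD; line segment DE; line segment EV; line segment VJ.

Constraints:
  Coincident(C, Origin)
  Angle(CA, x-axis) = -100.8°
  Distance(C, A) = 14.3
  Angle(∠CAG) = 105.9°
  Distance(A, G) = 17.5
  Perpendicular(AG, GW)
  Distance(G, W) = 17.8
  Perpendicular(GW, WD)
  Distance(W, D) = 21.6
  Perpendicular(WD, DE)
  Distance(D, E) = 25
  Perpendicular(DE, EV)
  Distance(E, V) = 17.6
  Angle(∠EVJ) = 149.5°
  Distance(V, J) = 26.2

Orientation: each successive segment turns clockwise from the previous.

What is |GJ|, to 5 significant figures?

19.550

C is at the origin; CA runs at -100.8° with length 14.3, so A = (-2.6796, -14.047). ∠CAG = 105.9° gives AG at -174.90° from the x-axis; with |AG| = 17.5, G = (-20.110, -15.602). AG is perpendicular to GW, so GW runs at 95.100°; with |GW| = 17.8, W = (-21.693, 2.1272). GW ⟂ WD, so WD runs at 5.1000°; with |WD| = 21.6, D = (-0.17810, 4.0473). WD ⟂ DE, so DE runs at -84.900°; with |DE| = 25.0, E = (2.0443, -20.854). DE ⟂ EV, so EV runs at -174.90°; with |EV| = 17.6, V = (-15.486, -22.418). ∠EVJ = 149.5° gives VJ at 154.60° from the x-axis; with |VJ| = 26.2, J = (-39.153, -11.180). Then |GJ| = |J − G| = 19.550.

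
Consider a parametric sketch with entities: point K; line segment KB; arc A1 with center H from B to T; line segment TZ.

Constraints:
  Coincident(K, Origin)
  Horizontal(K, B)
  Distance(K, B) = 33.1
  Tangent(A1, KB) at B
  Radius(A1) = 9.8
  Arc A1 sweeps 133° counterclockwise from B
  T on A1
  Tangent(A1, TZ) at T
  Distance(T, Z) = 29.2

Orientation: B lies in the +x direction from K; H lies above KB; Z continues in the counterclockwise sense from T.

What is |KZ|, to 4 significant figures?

42.97

K is at the origin; K and B share the same y with |KB| = 33.1 and B on the +x side, so B = (33.10, 0.000). Since A1 is tangent to KB there, HB ⟂ KB, so H = B + (0, 9.8) = (33.10, 9.800). On A1, B sits at bearing -90° from H; a 133° counterclockwise sweep puts T at bearing 43°, so T = H + 9.8·(cos 43°, sin 43°) = (40.27, 16.48). Tangency of A1 to TZ means the radius HT is perpendicular to TZ, so TZ runs along (−sin 43°, cos 43°); with |TZ| = 29.2, Z = (20.35, 37.84). Then |KZ| = |Z − K| = 42.97.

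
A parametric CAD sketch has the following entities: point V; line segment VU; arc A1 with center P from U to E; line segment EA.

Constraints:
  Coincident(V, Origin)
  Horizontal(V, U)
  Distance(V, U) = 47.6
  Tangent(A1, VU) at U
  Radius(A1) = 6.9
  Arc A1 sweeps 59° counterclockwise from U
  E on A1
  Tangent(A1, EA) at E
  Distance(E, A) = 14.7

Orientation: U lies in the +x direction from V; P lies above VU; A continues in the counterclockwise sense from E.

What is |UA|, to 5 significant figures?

20.884

On A1, U sits at bearing -90° from P; a 59° counterclockwise sweep puts E at bearing -31°, so E = P + 6.9·(cos -31°, sin -31°) = (53.514, 3.3462). Tangency of A1 to EA means the radius PE is perpendicular to EA, so EA runs along (−sin -31°, cos -31°); with |EA| = 14.7, A = (61.086, 15.947). Then |UA| = |A − U| = 20.884.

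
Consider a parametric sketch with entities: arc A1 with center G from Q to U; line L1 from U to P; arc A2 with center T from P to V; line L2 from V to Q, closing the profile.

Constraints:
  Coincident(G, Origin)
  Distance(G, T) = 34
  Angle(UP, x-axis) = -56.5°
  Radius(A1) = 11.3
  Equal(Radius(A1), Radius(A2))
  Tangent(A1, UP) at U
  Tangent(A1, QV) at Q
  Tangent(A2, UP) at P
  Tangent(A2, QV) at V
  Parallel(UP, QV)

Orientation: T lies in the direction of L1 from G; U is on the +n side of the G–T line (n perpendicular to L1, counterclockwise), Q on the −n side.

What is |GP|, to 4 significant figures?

35.83

The slot axis is L1's direction at -56.5°, so u = (cos -56.5°, sin -56.5°) = (0.5519, -0.8339) and n = (−sin -56.5°, cos -56.5°) = (0.8339, 0.5519). G is at the origin and T lies 34.0 along u from G, so T = 34.0·u = (18.77, -28.35). Tangency of A1 to both parallel lines with radius 11.3 puts U and Q at G ± 11.3·n: U = (9.423, 6.237), Q = (-9.423, -6.237). Equal radii place P and V the same way about T: P = T + 11.3·n = (28.19, -22.12), V = T − 11.3·n = (9.343, -34.59). Then |GP| = |P − G| = 35.83.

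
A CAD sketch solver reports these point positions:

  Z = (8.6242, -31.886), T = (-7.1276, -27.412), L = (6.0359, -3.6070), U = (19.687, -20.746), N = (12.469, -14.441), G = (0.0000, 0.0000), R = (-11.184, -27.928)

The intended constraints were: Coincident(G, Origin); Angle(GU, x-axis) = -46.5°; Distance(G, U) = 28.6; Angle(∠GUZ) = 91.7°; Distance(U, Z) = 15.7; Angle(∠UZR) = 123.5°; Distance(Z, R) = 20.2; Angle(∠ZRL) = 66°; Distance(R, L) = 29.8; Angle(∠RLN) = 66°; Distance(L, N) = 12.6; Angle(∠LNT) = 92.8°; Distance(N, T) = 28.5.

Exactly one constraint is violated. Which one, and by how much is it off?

Distance(N, T) = 28.5 — off by 5.00.

G = (0.00, 0.00) ✓; GU at -46.50° ✓; |GU| = 28.60 ✓; ∠GUZ = 91.70° ✓; |UZ| = 15.70 ✓; ∠UZR = 123.5° ✓; |ZR| = 20.20 ✓; ∠ZRL = 66.00° ✓; |RL| = 29.80 ✓; ∠RLN = 66.00° ✓; |LN| = 12.60 ✓; ∠LNT = 92.80° ✓; |NT| = 23.50 ✗.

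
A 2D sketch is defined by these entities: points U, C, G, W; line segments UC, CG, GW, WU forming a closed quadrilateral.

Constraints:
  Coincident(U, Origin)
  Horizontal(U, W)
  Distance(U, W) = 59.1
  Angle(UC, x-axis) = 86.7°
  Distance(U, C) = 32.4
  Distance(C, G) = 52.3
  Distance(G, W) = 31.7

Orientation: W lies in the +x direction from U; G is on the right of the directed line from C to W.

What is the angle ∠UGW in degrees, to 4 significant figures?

136.1°

U is at the origin; U and W share the same y with |UW| = 59.1 and W in +x, so W = (59.1, 0). UC runs at 86.7° with |UC| = 32.4, so C = (1.865, 32.35). G is determined by |CG| = 52.3 and |GW| = 31.7 together: it lies at the intersection of circle(C, 52.3) and circle(W, 31.7). With |CW| = 65.74, the foot of the radical line on CW is 46.03 from C and the perpendicular offset is √(52.3² − 46.03²) = 24.83. Taking the right-of-CW solution: G = (29.72, -11.92).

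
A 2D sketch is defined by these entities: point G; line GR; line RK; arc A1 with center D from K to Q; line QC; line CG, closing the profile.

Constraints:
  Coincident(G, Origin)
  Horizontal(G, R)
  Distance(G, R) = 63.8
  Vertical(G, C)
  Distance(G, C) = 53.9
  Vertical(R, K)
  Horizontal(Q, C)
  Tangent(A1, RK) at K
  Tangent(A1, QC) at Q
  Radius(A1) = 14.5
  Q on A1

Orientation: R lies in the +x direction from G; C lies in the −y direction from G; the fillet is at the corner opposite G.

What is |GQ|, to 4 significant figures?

73.05

G is at the origin; G and R share the same y with |GR| = 63.8 and R on the +x side, so R = (63.80, 0.000). GC is vertical with |GC| = 53.9 and C on the −y side, so C = (0.000, -53.90). The virtual corner opposite G is at (63.80, -53.90). The tangent condition forces DK to be normal to RK and A1 meets QC tangentially, so DQ is at right angles to QC, with radius 14.5, so the center D sits 14.5 in from both sides at D = (49.30, -39.40). That places the tangent points at K = (63.80, -39.40) on RK and Q = (49.30, -53.90) on QC. Then |GQ| = |Q − G| = 73.05.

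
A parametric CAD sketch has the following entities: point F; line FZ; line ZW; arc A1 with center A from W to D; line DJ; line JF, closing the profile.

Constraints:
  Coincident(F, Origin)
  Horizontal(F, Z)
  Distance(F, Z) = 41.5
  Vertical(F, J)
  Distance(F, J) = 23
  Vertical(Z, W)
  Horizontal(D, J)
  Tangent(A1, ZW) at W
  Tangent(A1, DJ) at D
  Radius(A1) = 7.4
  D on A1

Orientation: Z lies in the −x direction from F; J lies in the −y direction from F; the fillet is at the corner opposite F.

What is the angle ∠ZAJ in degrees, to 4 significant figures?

127.6°

F is at the origin; FZ is horizontal with |FZ| = 41.5 and Z on the −x side, so Z = (-41.50, 0.000). F and J share the same x with |FJ| = 23.0 and J on the −y side, so J = (0.000, -23.00). The virtual corner opposite F is at (-41.50, -23.00). Since A1 is tangent to ZW there, AW ⟂ ZW and the tangent condition forces AD to be normal to DJ, with radius 7.4, so the center A sits 7.4 in from both sides at A = (-34.10, -15.60). Then cos ∠ZAJ = AZ·AJ / (|AZ||AJ|), giving 127.6°.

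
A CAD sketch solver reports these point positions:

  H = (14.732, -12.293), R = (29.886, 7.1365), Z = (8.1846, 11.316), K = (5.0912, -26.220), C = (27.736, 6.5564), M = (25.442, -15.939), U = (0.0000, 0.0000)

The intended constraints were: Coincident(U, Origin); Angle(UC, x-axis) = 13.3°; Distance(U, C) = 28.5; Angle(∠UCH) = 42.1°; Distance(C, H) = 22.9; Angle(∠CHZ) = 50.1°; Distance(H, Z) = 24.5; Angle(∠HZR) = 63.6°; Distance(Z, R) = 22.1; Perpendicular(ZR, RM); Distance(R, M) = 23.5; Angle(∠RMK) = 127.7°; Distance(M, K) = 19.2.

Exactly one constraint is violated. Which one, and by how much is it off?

Distance(M, K) = 19.2 — off by 3.60.

U = (0.00, 0.00) ✓; UC at 13.30° ✓; |UC| = 28.50 ✓; ∠UCH = 42.10° ✓; |CH| = 22.90 ✓; ∠CHZ = 50.10° ✓; |HZ| = 24.50 ✓; ∠HZR = 63.60° ✓; |ZR| = 22.10 ✓; ∠(ZR, RM) = 90.00° ✓; |RM| = 23.50 ✓; ∠RMK = 127.7° ✓; |MK| = 22.80 ✗.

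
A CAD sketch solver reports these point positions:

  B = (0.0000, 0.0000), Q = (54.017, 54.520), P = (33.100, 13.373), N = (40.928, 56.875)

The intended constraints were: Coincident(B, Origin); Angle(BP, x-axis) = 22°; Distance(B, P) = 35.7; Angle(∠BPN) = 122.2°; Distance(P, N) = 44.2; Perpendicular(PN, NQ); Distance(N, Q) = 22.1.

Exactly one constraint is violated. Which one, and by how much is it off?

Distance(N, Q) = 22.1 — off by 8.80.

B = (0.00, 0.00) ✓; BP at 22.00° ✓; |BP| = 35.70 ✓; ∠BPN = 122.2° ✓; |PN| = 44.20 ✓; ∠(PN, NQ) = 90.00° ✓; |NQ| = 13.30 ✗.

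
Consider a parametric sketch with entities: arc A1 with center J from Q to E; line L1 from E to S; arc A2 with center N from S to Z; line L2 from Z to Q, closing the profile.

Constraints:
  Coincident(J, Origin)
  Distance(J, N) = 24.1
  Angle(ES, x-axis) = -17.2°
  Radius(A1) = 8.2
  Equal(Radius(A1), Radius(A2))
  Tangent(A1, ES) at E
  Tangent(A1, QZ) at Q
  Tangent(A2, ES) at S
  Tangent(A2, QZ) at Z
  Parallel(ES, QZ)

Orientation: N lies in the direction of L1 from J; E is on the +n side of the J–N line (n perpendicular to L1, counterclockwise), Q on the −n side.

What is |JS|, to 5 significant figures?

25.457

The slot axis is L1's direction at -17.2°, so u = (cos -17.2°, sin -17.2°) = (0.95528, -0.29571) and n = (−sin -17.2°, cos -17.2°) = (0.29571, 0.95528). J is at the origin and N lies 24.1 along u from J, so N = 24.1·u = (23.022, -7.1266). Tangency of A1 to both parallel lines with radius 8.2 puts E and Q at J ± 8.2·n: E = (2.4248, 7.8333), Q = (-2.4248, -7.8333). Equal radii place S and Z the same way about N: S = N + 8.2·n = (25.447, 0.70672), Z = N − 8.2·n = (20.597, -14.960). Then |JS| = |S − J| = 25.457.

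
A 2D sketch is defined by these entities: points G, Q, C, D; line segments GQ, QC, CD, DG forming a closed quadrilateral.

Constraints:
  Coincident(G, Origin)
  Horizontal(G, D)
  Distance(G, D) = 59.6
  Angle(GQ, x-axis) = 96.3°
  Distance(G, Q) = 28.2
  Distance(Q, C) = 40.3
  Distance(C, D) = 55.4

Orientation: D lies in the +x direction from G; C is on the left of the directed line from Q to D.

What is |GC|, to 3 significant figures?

57.6

Checks: G = (0.00, 0.00) ✓; |QC| = 40.30 ✓; |CD| = 55.40 ✓.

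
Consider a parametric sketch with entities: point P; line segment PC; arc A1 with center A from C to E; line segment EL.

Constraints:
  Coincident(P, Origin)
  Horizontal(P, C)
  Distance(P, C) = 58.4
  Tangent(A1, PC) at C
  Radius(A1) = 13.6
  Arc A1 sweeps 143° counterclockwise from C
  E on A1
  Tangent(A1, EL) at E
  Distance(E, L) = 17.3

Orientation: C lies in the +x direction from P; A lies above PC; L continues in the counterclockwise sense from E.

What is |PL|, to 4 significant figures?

63.25

P is at the origin; PC is horizontal with |PC| = 58.4 and C on the +x side, so C = (58.40, 0.000). A1 meets PC tangentially, so AC is at right angles to PC, so A = C + (0, 13.6) = (58.40, 13.60). On A1, C sits at bearing -90° from A; a 143° counterclockwise sweep puts E at bearing 53°, so E = A + 13.6·(cos 53°, sin 53°) = (66.58, 24.46). Tangency of A1 to EL means the radius AE is perpendicular to EL, so EL runs along (−sin 53°, cos 53°); with |EL| = 17.3, L = (52.77, 34.87). Then |PL| = |L − P| = 63.25.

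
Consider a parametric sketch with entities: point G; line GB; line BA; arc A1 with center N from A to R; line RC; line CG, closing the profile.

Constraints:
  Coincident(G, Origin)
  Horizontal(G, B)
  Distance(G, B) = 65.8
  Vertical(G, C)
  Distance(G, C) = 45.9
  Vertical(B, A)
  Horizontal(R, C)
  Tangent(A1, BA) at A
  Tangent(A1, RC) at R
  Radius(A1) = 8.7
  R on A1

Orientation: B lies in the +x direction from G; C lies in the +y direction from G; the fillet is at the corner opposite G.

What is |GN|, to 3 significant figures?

68.1

G is at the origin; GB is horizontal with |GB| = 65.8 and B on the +x side, so B = (65.8, 0.00). GC is vertical with |GC| = 45.9 and C on the +y side, so C = (0.00, 45.9). The virtual corner opposite G is at (65.8, 45.9). The tangent condition forces NA to be normal to BA and since A1 is tangent to RC there, NR ⟂ RC, with radius 8.7, so the center N sits 8.7 in from both sides at N = (57.1, 37.2). Then |GN| = |N − G| = 68.1.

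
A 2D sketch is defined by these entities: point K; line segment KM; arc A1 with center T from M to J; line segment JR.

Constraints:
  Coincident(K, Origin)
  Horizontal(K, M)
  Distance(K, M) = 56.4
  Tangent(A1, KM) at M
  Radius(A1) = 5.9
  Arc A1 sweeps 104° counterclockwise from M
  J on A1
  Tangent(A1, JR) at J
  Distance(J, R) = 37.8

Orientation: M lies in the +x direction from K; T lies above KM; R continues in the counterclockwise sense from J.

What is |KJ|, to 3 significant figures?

62.6

The tangent condition forces TM to be normal to KM, so T = M + (0, 5.9) = (56.4, 5.90). On A1, M sits at bearing -90° from T; a 104° counterclockwise sweep puts J at bearing 14°, so J = T + 5.9·(cos 14°, sin 14°) = (62.1, 7.33). Then |KJ| = |J − K| = 62.6.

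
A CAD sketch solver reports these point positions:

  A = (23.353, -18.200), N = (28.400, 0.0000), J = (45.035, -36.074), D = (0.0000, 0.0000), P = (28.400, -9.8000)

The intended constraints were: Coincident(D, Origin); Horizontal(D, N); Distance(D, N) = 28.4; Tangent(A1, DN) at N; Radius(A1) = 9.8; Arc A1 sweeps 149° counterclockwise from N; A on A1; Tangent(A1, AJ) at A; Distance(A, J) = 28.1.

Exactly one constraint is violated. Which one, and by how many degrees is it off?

Tangent(A1, AJ) at A — off by 8.50°.

D = (0.00, 0.00) ✓; D.y = 0.00, N.y = 0.00 ✓; |DN| = 28.40 ✓; ∠(PN, ND) = 90.00° ✓; |PN| = 9.800 ✓; bearing(P→A) − bearing(P→N) = 149.0° ✓; |PA| = 9.800 ✓; ∠(PA, AJ) = 98.50° ✗; |AJ| = 28.10 ✓.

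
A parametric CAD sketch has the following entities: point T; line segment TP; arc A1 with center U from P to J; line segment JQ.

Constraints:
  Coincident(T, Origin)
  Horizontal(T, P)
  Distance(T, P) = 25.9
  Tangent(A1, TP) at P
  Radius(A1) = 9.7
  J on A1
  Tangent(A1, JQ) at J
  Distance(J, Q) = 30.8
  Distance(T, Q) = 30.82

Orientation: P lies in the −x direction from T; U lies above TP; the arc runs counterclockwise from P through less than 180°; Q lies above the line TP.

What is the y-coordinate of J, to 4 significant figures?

4.596

T is at the origin; T and P share the same y with |TP| = 25.9 and P on the −x side, so P = (-25.90, 0.000). The tangent condition forces UP to be normal to TP, so U = P + (0, 9.7) = (-25.90, 9.700). Since UJ ⟂ JQ (tangency), |UQ| = √(9.7² + 30.8²) = 32.29 regardless of where J sits on A1. So Q lies on both circle(T, 30.82) and circle(U, 32.29); the above-TP intersection is Q = (-1.444, 30.79). J is the foot of the tangent from Q: J = (-17.65, 4.596).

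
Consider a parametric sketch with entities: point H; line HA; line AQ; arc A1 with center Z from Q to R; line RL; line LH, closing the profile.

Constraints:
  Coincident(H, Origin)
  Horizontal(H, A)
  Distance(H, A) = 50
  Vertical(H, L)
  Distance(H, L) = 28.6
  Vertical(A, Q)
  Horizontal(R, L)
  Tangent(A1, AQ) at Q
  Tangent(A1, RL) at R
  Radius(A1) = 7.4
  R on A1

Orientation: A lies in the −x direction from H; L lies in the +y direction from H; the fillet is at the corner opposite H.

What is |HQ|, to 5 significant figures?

54.309

H is at the origin; H and A share the same y with |HA| = 50.0 and A on the −x side, so A = (-50.000, 0.0000). HL is vertical with |HL| = 28.6 and L on the +y side, so L = (0.0000, 28.600). The virtual corner opposite H is at (-50.000, 28.600). Since A1 is tangent to AQ there, ZQ ⟂ AQ and the tangent condition forces ZR to be normal to RL, with radius 7.4, so the center Z sits 7.4 in from both sides at Z = (-42.600, 21.200). That places the tangent points at Q = (-50.000, 21.200) on AQ and R = (-42.600, 28.600) on RL. Then |HQ| = |Q − H| = 54.309.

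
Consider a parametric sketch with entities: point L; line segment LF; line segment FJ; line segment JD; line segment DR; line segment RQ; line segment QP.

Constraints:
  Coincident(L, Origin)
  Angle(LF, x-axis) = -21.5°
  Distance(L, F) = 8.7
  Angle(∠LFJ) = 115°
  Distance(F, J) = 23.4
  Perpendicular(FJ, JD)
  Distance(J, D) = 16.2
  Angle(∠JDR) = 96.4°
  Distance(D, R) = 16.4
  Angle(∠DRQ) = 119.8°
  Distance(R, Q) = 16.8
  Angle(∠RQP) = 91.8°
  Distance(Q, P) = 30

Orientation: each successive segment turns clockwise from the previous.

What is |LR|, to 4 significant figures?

14.80

The perpendicularity gives JD at right angles to FJ, so JD runs at -176.5°; with |JD| = 16.2, D = (-6.647, -27.53). ∠JDR = 96.4° gives DR at 99.90° from the x-axis; with |DR| = 16.4, R = (-9.466, -11.38). Then |LR| = |R − L| = 14.80.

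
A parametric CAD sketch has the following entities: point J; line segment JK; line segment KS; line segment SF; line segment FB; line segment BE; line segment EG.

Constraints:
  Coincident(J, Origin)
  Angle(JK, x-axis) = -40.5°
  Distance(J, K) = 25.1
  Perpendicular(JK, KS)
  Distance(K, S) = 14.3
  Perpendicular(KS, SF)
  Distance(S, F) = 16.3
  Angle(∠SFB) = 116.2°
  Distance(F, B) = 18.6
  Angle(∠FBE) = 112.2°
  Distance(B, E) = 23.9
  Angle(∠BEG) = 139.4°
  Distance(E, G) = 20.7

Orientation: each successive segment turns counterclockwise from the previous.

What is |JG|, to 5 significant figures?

43.573

∠FBE = 112.2° gives BE at -88.900° from the x-axis; with |BE| = 23.9, E = (-0.64560, -26.094). ∠BEG = 139.4° gives EG at -48.300° from the x-axis; with |EG| = 20.7, G = (13.125, -41.549). Then |JG| = |G − J| = 43.573.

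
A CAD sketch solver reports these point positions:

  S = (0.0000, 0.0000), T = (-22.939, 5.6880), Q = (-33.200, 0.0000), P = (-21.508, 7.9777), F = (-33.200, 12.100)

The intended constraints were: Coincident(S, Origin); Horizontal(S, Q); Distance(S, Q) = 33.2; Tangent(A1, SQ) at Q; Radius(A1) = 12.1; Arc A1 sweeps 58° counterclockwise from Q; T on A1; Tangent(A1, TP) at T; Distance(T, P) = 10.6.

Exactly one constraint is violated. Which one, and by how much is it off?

Distance(T, P) = 10.6 — off by 7.90.

S = (0.00, 0.00) ✓; S.y = 0.00, Q.y = 0.00 ✓; |SQ| = 33.20 ✓; ∠(FQ, QS) = 90.00° ✓; |FQ| = 12.10 ✓; bearing(F→T) − bearing(F→Q) = 58.00° ✓; |FT| = 12.10 ✓; ∠(FT, TP) = 90.00° ✓; |TP| = 2.700 ✗.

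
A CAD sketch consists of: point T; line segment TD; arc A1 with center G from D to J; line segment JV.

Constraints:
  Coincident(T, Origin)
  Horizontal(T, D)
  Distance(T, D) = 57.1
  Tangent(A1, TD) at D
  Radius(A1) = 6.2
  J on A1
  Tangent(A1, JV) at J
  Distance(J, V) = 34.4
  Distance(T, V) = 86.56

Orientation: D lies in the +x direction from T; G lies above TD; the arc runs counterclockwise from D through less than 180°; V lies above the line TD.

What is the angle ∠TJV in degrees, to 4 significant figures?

124.1°

Checks: |GJ| = 6.200 ✓; ∠(GJ, JV) = 90.00° ✓; |JV| = 34.40 ✓; |TV| = 86.56 ✓.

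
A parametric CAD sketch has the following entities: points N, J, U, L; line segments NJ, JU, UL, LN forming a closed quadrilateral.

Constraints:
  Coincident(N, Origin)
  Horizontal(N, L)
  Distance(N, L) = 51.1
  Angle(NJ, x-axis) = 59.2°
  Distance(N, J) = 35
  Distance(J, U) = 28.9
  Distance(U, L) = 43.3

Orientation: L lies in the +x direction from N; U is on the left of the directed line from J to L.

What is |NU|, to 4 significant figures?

61.25

N is at the origin; NL is horizontal with |NL| = 51.1 and L in +x, so L = (51.1, 0). NJ runs at 59.2° with |NJ| = 35.0, so J = (17.92, 30.06). U is determined by |JU| = 28.9 and |UL| = 43.3 together: it lies at the intersection of circle(J, 28.9) and circle(L, 43.3). With |JL| = 44.77, the foot of the radical line on JL is 10.78 from J and the perpendicular offset is √(28.9² − 10.78²) = 26.82. Taking the left-of-JL solution: U = (43.91, 42.70).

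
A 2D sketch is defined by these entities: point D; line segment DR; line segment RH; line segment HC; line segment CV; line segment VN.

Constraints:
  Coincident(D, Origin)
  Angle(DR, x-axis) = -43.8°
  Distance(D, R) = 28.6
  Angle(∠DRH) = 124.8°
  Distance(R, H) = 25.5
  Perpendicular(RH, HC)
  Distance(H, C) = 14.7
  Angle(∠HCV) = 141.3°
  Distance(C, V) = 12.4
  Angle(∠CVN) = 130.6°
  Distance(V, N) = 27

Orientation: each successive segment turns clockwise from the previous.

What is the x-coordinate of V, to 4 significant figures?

-6.211

D is at the origin; DR runs at -43.8° with length 28.6, so R = (20.64, -19.80). ∠DRH = 124.8° gives RH at -99.00° from the x-axis; with |RH| = 25.5, H = (16.65, -44.98). RH is perpendicular to HC, so HC runs at 171.0°; with |HC| = 14.7, C = (2.134, -42.68). ∠HCV = 141.3° gives CV at 132.3° from the x-axis; with |CV| = 12.4, V = (-6.211, -33.51). So V.x = -6.211.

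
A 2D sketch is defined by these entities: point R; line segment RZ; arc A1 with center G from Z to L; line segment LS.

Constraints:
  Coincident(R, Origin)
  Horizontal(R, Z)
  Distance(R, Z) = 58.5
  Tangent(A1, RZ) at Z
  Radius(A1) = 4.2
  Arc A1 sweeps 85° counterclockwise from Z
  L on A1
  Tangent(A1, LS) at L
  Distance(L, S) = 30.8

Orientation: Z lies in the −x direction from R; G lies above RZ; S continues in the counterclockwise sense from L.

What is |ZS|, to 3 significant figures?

35.2

R is at the origin; RZ is horizontal with |RZ| = 58.5 and Z on the −x side, so Z = (-58.5, 0.00). A1 meets RZ tangentially, so GZ is at right angles to RZ, so G = Z + (0, 4.2) = (-58.5, 4.20). On A1, Z sits at bearing -90° from G; an 85° counterclockwise sweep puts L at bearing -5°, so L = G + 4.2·(cos -5°, sin -5°) = (-54.3, 3.83). Tangency of A1 to LS means the radius GL is perpendicular to LS, so LS runs along (−sin -5°, cos -5°); with |LS| = 30.8, S = (-51.6, 34.5). Then |ZS| = |S − Z| = 35.2.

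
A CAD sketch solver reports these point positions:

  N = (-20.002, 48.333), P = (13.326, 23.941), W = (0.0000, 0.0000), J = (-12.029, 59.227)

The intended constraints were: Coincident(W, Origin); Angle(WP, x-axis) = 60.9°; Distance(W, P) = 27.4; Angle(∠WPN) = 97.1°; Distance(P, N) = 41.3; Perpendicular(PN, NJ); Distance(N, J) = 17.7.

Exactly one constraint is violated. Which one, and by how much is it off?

Distance(N, J) = 17.7 — off by 4.20.

W = (0.00, 0.00) ✓; WP at 60.90° ✓; |WP| = 27.40 ✓; ∠WPN = 97.10° ✓; |PN| = 41.30 ✓; ∠(PN, NJ) = 90.00° ✓; |NJ| = 13.50 ✗.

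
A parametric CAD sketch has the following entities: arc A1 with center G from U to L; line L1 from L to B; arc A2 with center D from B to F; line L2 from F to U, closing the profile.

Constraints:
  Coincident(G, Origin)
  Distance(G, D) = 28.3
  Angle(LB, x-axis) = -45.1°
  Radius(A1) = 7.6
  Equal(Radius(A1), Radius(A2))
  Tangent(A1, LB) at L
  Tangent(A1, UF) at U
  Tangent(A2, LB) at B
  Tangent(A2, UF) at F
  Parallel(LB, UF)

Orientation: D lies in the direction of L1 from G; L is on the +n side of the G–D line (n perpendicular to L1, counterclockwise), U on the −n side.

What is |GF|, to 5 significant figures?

29.303

Tangency of A1 to both parallel lines with radius 7.6 puts L and U at G ± 7.6·n: L = (5.3834, 5.3646), U = (-5.3834, -5.3646). Equal radii place B and F the same way about D: B = D + 7.6·n = (25.360, -14.681), F = D − 7.6·n = (14.593, -25.411). Then |GF| = |F − G| = 29.303.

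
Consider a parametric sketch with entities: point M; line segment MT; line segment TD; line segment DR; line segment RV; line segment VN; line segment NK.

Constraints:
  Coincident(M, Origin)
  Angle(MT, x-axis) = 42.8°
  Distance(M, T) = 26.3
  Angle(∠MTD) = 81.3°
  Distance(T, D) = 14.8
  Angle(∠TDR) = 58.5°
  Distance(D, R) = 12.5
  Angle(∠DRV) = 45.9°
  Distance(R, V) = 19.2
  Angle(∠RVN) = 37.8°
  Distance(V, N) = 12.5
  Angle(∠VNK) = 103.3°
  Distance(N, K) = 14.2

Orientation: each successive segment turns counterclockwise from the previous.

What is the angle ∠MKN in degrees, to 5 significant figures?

170.20°

M is at the origin; MT runs at 42.8° with length 26.3, so T = (19.297, 17.869). ∠MTD = 81.3° gives TD at 141.50° from the x-axis; with |TD| = 14.8, D = (7.7145, 27.083). ∠TDR = 58.5° gives DR at -97.000° from the x-axis; with |DR| = 12.5, R = (6.1911, 14.676). ∠DRV = 45.9° gives RV at 37.100° from the x-axis; with |RV| = 19.2, V = (21.505, 26.257). ∠RVN = 37.8° gives VN at 179.30° from the x-axis; with |VN| = 12.5, N = (9.0057, 26.410). ∠VNK = 103.3° gives NK at -104.00° from the x-axis; with |NK| = 14.2, K = (5.5704, 12.632). Then cos ∠MKN = KM·KN / (|KM||KN|), giving 170.20°.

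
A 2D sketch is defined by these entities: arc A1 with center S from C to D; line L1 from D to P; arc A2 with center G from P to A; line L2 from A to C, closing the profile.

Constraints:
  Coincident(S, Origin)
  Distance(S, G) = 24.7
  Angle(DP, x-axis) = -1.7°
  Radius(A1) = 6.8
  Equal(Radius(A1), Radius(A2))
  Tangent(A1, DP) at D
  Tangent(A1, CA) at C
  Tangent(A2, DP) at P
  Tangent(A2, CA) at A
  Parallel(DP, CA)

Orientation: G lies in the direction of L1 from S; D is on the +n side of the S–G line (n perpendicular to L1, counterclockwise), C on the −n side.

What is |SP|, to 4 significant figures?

25.62

The slot axis is L1's direction at -1.7°, so u = (cos -1.7°, sin -1.7°) = (0.9996, -0.02967) and n = (−sin -1.7°, cos -1.7°) = (0.02967, 0.9996). S is at the origin and G lies 24.7 along u from S, so G = 24.7·u = (24.69, -0.7328). Tangency of A1 to both parallel lines with radius 6.8 puts D and C at S ± 6.8·n: D = (0.2017, 6.797), C = (-0.2017, -6.797). Equal radii place P and A the same way about G: P = G + 6.8·n = (24.89, 6.064), A = G − 6.8·n = (24.49, -7.530). Then |SP| = |P − S| = 25.62.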